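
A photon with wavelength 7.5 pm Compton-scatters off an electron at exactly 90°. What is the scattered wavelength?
9.9263 pm

Using the Compton formula: λ' = λ + λ_C(1 − cos θ)

For θ = 90°, cos θ = 0 (exact) = 0.0000, so:
1 − cos 90° = 1 − (0) = 1.0000

Δλ = λ_C × 1.0000 = 2.4263 × 1.0000 = 2.4263 pm

λ' = 7.5 + 2.4263 = 9.9263 pm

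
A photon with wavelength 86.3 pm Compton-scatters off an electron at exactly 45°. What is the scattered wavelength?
87.0106 pm

Using the Compton formula: λ' = λ + λ_C(1 − cos θ)

For θ = 45°, cos θ = √2/2 (exact) ≈ 0.7071, so:
1 − cos 45° = 1 − (√2/2) ≈ 0.2929

Δλ = λ_C × 0.2929 = 2.4263 × 0.2929 = 0.7106 pm

λ' = 86.3 + 0.7106 = 87.0106 pm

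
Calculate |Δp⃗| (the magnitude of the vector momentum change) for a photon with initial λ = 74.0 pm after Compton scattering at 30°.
4.6250e-24 kg·m/s

Photon momentum magnitude is p = h/λ.

Initial momentum:
p₀ = h/λ = 6.6261e-34/7.4000e-11 = 8.9541e-24 kg·m/s

After scattering:
λ' = λ + Δλ = 74.0 + 0.3251 = 74.3251 pm
p' = h/λ' = 6.6261e-34/7.4325e-11 = 8.9150e-24 kg·m/s

Momentum is a vector; the scattered photon's direction makes angle θ = 30° with the incident direction. The magnitude of the vector change Δp⃗ = p⃗₀ − p⃗' is found from the law of cosines:
|Δp⃗|² = p₀² + p'² − 2p₀p'cos θ
|Δp⃗|² = (8.9541e-24)² + (8.9150e-24)² − 2·8.9541e-24·8.9150e-24·cos(30°)
|Δp⃗| = 4.6250e-24 kg·m/s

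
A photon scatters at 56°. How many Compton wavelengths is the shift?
0.4408 λ_C

The Compton shift formula is:
Δλ = λ_C(1 - cos θ)

Dividing both sides by λ_C:
Δλ/λ_C = 1 - cos θ

For θ = 56°:
Δλ/λ_C = 1 - cos(56°)
Δλ/λ_C = 1 - 0.5592
Δλ/λ_C = 0.4408

This means the shift is 0.4408 × λ_C = 1.0695 pm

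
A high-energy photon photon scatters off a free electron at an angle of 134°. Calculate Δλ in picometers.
4.1118 pm

Using the Compton scattering formula:
Δλ = λ_C(1 - cos θ)

where λ_C = h/(m_e·c) ≈ 2.4263 pm is the Compton wavelength of an electron.

For θ = 134°:
cos(134°) = -0.6947
1 - cos(134°) = 1.6947

Δλ = 2.4263 × 1.6947
Δλ = 4.1118 pm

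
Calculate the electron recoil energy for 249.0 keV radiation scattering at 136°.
113.5120 keV

By energy conservation: K_e = E_initial - E_final

First find the scattered photon energy:
Initial wavelength: λ = hc/E = 4.9793 pm
Compton shift: Δλ = λ_C(1 - cos(136°)) = 4.1717 pm
Final wavelength: λ' = 4.9793 + 4.1717 = 9.1509 pm
Final photon energy: E' = hc/λ' = 135.4880 keV

Electron kinetic energy:
K_e = E - E' = 249.0000 - 135.4880 = 113.5120 keV

(Intermediate values are shown rounded; full precision is carried through to the final answer.)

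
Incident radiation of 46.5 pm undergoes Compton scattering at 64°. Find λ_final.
47.8627 pm

Using the Compton scattering formula:
λ' = λ + Δλ = λ + λ_C(1 - cos θ)

Given:
- Initial wavelength λ = 46.5 pm
- Scattering angle θ = 64°
- Compton wavelength λ_C ≈ 2.4263 pm

Calculate the shift:
Δλ = 2.4263 × (1 - cos(64°))
Δλ = 2.4263 × 0.5616
Δλ = 1.3627 pm

Final wavelength:
λ' = 46.5 + 1.3627 = 47.8627 pm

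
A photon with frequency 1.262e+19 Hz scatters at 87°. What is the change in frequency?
1.114e+18 Hz (decrease)

Convert frequency to wavelength (c = 299792458 m/s):
λ₀ = c/f₀ = 299792458/1.262e+19 = 2.3755345e-11 m = 23.7553 pm

Calculate Compton shift:
Δλ = λ_C(1 - cos(87°)) = 2.2993 pm

Final wavelength:
λ' = λ₀ + Δλ = 23.7553 + 2.2993 = 26.0547 pm

Final frequency:
f' = c/λ' = 299792458/2.6054672e-11 = 1.1506284e+19 Hz

Frequency shift (decrease):
Δf = f₀ - f' = 1.262e+19 - 1.1506284e+19 = 1.114e+18 Hz

(Intermediate values are shown rounded; full precision is carried through to the final answer.)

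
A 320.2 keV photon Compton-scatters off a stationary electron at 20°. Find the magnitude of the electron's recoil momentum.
5.8671e-23 kg·m/s

The electron is initially at rest, so by conservation of momentum:
p⃗_e = p⃗₀ − p⃗'  (incident photon momentum minus scattered photon momentum)

Photon momentum magnitudes (p = h/λ = E/c):
λ₀ = hc/E₀ = 3.8721 pm → p₀ = h/λ₀ = 1.7112e-22 kg·m/s
Δλ = λ_C(1 − cos 20°) = 0.1463 pm
λ' = 4.0184 pm → p' = h/λ' = 1.6489e-22 kg·m/s

The scattered photon makes angle θ = 20° with the incident direction, so by the law of cosines:
|p⃗_e|² = p₀² + p'² − 2p₀p'cos θ
|p⃗_e|² = (1.7112e-22)² + (1.6489e-22)² − 2·1.7112e-22·1.6489e-22·cos(20°)
|p⃗_e| = 5.8671e-23 kg·m/s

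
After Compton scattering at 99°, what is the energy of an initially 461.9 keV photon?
225.8327 keV

First convert energy to wavelength:
λ = hc/E, with hc ≈ 1239.842 keV·pm (i.e. 1239.842 eV·nm)

For E = 461.9 keV = 461900 eV:
λ = 1239.842 keV·pm / 461.9 keV
λ = 2.6842 pm

Calculate the Compton shift:
Δλ = λ_C(1 - cos(99°)) = 2.4263 × 1.1564
Δλ = 2.8059 pm

Final wavelength:
λ' = 2.6842 + 2.8059 = 5.4901 pm

Final energy:
E' = hc/λ' = 1239.842 / 5.4901 = 225.8327 keV

(Intermediate values are shown rounded; full precision is carried through to the final answer.)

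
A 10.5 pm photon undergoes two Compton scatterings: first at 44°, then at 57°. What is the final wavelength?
12.2858 pm

Apply Compton shift twice:

First scattering at θ₁ = 44°:
Δλ₁ = λ_C(1 - cos(44°))
Δλ₁ = 2.4263 × 0.2807
Δλ₁ = 0.6810 pm

After first scattering:
λ₁ = 10.5 + 0.6810 = 11.1810 pm

Second scattering at θ₂ = 57°:
Δλ₂ = λ_C(1 - cos(57°))
Δλ₂ = 2.4263 × 0.4554
Δλ₂ = 1.1048 pm

Final wavelength:
λ₂ = 11.1810 + 1.1048 = 12.2858 pm

Total shift: Δλ_total = 0.6810 + 1.1048 = 1.7858 pm

(Intermediate values are shown rounded; full precision is carried through to the final answer.)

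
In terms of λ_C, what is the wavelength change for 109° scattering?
1.3256 λ_C

The Compton shift formula is:
Δλ = λ_C(1 - cos θ)

Dividing both sides by λ_C:
Δλ/λ_C = 1 - cos θ

For θ = 109°:
Δλ/λ_C = 1 - cos(109°)
Δλ/λ_C = 1 - -0.3256
Δλ/λ_C = 1.3256

This means the shift is 1.3256 × λ_C = 3.2162 pm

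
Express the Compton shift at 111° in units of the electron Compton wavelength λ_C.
1.3584 λ_C

The Compton shift formula is:
Δλ = λ_C(1 - cos θ)

Dividing both sides by λ_C:
Δλ/λ_C = 1 - cos θ

For θ = 111°:
Δλ/λ_C = 1 - cos(111°)
Δλ/λ_C = 1 - -0.3584
Δλ/λ_C = 1.3584

This means the shift is 1.3584 × λ_C = 3.2958 pm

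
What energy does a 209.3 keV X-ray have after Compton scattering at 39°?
191.7933 keV

First convert energy to wavelength:
λ = hc/E, with hc ≈ 1239.842 keV·pm (i.e. 1239.842 eV·nm)

For E = 209.3 keV = 209300 eV:
λ = 1239.842 keV·pm / 209.3 keV
λ = 5.9238 pm

Calculate the Compton shift:
Δλ = λ_C(1 - cos(39°)) = 2.4263 × 0.2229
Δλ = 0.5407 pm

Final wavelength:
λ' = 5.9238 + 0.5407 = 6.4645 pm

Final energy:
E' = hc/λ' = 1239.842 / 6.4645 = 191.7933 keV

(Intermediate values are shown rounded; full precision is carried through to the final answer.)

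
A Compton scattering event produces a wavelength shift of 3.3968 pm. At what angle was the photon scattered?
113.58°

From the Compton formula Δλ = λ_C(1 - cos θ), we can solve for θ:

cos θ = 1 - Δλ/λ_C

Given:
- Δλ = 3.3968 pm
- λ_C = h/(m_e·c) ≈ 2.42631024 pm

cos θ = 1 - 3.3968/2.42631024
cos θ = 1 - 1.399986
cos θ = -0.399986

θ = arccos(-0.399986)
θ = 113.58°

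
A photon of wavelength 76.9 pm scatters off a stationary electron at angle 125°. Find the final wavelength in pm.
80.7180 pm

Using the Compton scattering formula:
λ' = λ + Δλ = λ + λ_C(1 - cos θ)

Given:
- Initial wavelength λ = 76.9 pm
- Scattering angle θ = 125°
- Compton wavelength λ_C ≈ 2.4263 pm

Calculate the shift:
Δλ = 2.4263 × (1 - cos(125°))
Δλ = 2.4263 × 1.5736
Δλ = 3.8180 pm

Final wavelength:
λ' = 76.9 + 3.8180 = 80.7180 pm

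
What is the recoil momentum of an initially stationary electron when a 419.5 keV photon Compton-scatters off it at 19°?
7.3037e-23 kg·m/s

The electron is initially at rest, so by conservation of momentum:
p⃗_e = p⃗₀ − p⃗'  (incident photon momentum minus scattered photon momentum)

Photon momentum magnitudes (p = h/λ = E/c):
λ₀ = hc/E₀ = 2.9555 pm → p₀ = h/λ₀ = 2.2419e-22 kg·m/s
Δλ = λ_C(1 − cos 19°) = 0.1322 pm
λ' = 3.0877 pm → p' = h/λ' = 2.1459e-22 kg·m/s

The scattered photon makes angle θ = 19° with the incident direction, so by the law of cosines:
|p⃗_e|² = p₀² + p'² − 2p₀p'cos θ
|p⃗_e|² = (2.2419e-22)² + (2.1459e-22)² − 2·2.2419e-22·2.1459e-22·cos(19°)
|p⃗_e| = 7.3037e-23 kg·m/s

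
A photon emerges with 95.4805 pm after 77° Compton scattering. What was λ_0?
93.6000 pm

From λ' = λ + Δλ, we have λ = λ' - Δλ

First calculate the Compton shift:
Δλ = λ_C(1 - cos θ)
Δλ = 2.4263 × (1 - cos(77°))
Δλ = 2.4263 × 0.7750
Δλ = 1.8805 pm

Initial wavelength:
λ = λ' - Δλ
λ = 95.4805 - 1.8805
λ = 93.6000 pm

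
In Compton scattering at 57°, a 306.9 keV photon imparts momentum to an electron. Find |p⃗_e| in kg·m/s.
1.4310e-22 kg·m/s

The electron is initially at rest, so by conservation of momentum:
p⃗_e = p⃗₀ − p⃗'  (incident photon momentum minus scattered photon momentum)

Photon momentum magnitudes (p = h/λ = E/c):
λ₀ = hc/E₀ = 4.0399 pm → p₀ = h/λ₀ = 1.6402e-22 kg·m/s
Δλ = λ_C(1 − cos 57°) = 1.1048 pm
λ' = 5.1447 pm → p' = h/λ' = 1.2879e-22 kg·m/s

The scattered photon makes angle θ = 57° with the incident direction, so by the law of cosines:
|p⃗_e|² = p₀² + p'² − 2p₀p'cos θ
|p⃗_e|² = (1.6402e-22)² + (1.2879e-22)² − 2·1.6402e-22·1.2879e-22·cos(57°)
|p⃗_e| = 1.4310e-22 kg·m/s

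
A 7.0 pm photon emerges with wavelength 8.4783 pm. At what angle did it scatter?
67.00°

First find the wavelength shift:
Δλ = λ' - λ = 8.4783 - 7.0 = 1.4783 pm

Using Δλ = λ_C(1 - cos θ), with λ_C = h/(m_e·c) ≈ 2.42631024 pm:
cos θ = 1 - Δλ/λ_C
cos θ = 1 - 1.4783/2.42631024
cos θ = 0.390721

θ = arccos(0.390721)
θ = 67.00°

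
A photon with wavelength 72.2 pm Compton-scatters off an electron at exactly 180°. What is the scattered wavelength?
77.0526 pm

Using the Compton formula: λ' = λ + λ_C(1 − cos θ)

For θ = 180°, cos θ = -1 (exact) = -1.0000, so:
1 − cos 180° = 1 − (-1) = 2.0000

Δλ = λ_C × 2.0000 = 2.4263 × 2.0000 = 4.8526 pm

λ' = 72.2 + 4.8526 = 77.0526 pm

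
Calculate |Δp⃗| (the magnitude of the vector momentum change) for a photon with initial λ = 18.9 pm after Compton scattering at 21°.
1.2727e-23 kg·m/s

Photon momentum magnitude is p = h/λ.

Initial momentum:
p₀ = h/λ = 6.6261e-34/1.8900e-11 = 3.5059e-23 kg·m/s

After scattering:
λ' = λ + Δλ = 18.9 + 0.1612 = 19.0612 pm
p' = h/λ' = 6.6261e-34/1.9061e-11 = 3.4762e-23 kg·m/s

Momentum is a vector; the scattered photon's direction makes angle θ = 21° with the incident direction. The magnitude of the vector change Δp⃗ = p⃗₀ − p⃗' is found from the law of cosines:
|Δp⃗|² = p₀² + p'² − 2p₀p'cos θ
|Δp⃗|² = (3.5059e-23)² + (3.4762e-23)² − 2·3.5059e-23·3.4762e-23·cos(21°)
|Δp⃗| = 1.2727e-23 kg·m/s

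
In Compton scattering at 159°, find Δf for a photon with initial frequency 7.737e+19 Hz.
4.237e+19 Hz (decrease)

Convert frequency to wavelength (c = 299792458 m/s):
λ₀ = c/f₀ = 299792458/7.737e+19 = 3.8747894e-12 m = 3.8748 pm

Calculate Compton shift:
Δλ = λ_C(1 - cos(159°)) = 4.6915 pm

Final wavelength:
λ' = λ₀ + Δλ = 3.8748 + 4.6915 = 8.5663 pm

Final frequency:
f' = c/λ' = 299792458/8.5662554e-12 = 3.4996909e+19 Hz

Frequency shift (decrease):
Δf = f₀ - f' = 7.737e+19 - 3.4996909e+19 = 4.237e+19 Hz

(Intermediate values are shown rounded; full precision is carried through to the final answer.)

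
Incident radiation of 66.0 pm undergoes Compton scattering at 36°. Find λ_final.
66.4634 pm

Using the Compton scattering formula:
λ' = λ + Δλ = λ + λ_C(1 - cos θ)

Given:
- Initial wavelength λ = 66.0 pm
- Scattering angle θ = 36°
- Compton wavelength λ_C ≈ 2.4263 pm

Calculate the shift:
Δλ = 2.4263 × (1 - cos(36°))
Δλ = 2.4263 × 0.1910
Δλ = 0.4634 pm

Final wavelength:
λ' = 66.0 + 0.4634 = 66.4634 pm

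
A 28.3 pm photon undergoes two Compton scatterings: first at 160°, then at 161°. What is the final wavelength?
37.7267 pm

Apply Compton shift twice:

First scattering at θ₁ = 160°:
Δλ₁ = λ_C(1 - cos(160°))
Δλ₁ = 2.4263 × 1.9397
Δλ₁ = 4.7063 pm

After first scattering:
λ₁ = 28.3 + 4.7063 = 33.0063 pm

Second scattering at θ₂ = 161°:
Δλ₂ = λ_C(1 - cos(161°))
Δλ₂ = 2.4263 × 1.9455
Δλ₂ = 4.7204 pm

Final wavelength:
λ₂ = 33.0063 + 4.7204 = 37.7267 pm

Total shift: Δλ_total = 4.7063 + 4.7204 = 9.4267 pm

(Intermediate values are shown rounded; full precision is carried through to the final answer.)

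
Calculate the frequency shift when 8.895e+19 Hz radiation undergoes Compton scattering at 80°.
3.318e+19 Hz (decrease)

Convert frequency to wavelength (c = 299792458 m/s):
λ₀ = c/f₀ = 299792458/8.895e+19 = 3.3703480e-12 m = 3.3703 pm

Calculate Compton shift:
Δλ = λ_C(1 - cos(80°)) = 2.0050 pm

Final wavelength:
λ' = λ₀ + Δλ = 3.3703 + 2.0050 = 5.3753 pm

Final frequency:
f' = c/λ' = 299792458/5.3753339e-12 = 5.5771876e+19 Hz

Frequency shift (decrease):
Δf = f₀ - f' = 8.895e+19 - 5.5771876e+19 = 3.318e+19 Hz

(Intermediate values are shown rounded; full precision is carried through to the final answer.)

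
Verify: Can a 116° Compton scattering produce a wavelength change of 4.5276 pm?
No, inconsistent

Calculate the expected shift for θ = 116°:

Δλ_expected = λ_C(1 - cos(116°))
Δλ_expected = 2.4263 × (1 - cos(116°))
Δλ_expected = 2.4263 × 1.4384
Δλ_expected = 3.4899 pm

Given shift: 4.5276 pm
Expected shift: 3.4899 pm
Difference: 1.0376 pm

The values do not match. The given shift corresponds to θ ≈ 150.0°, not 116°.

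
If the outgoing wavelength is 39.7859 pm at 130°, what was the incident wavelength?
35.8000 pm

From λ' = λ + Δλ, we have λ = λ' - Δλ

First calculate the Compton shift:
Δλ = λ_C(1 - cos θ)
Δλ = 2.4263 × (1 - cos(130°))
Δλ = 2.4263 × 1.6428
Δλ = 3.9859 pm

Initial wavelength:
λ = λ' - Δλ
λ = 39.7859 - 3.9859
λ = 35.8000 pm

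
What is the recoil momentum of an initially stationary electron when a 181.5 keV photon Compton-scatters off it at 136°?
1.4642e-22 kg·m/s

The electron is initially at rest, so by conservation of momentum:
p⃗_e = p⃗₀ − p⃗'  (incident photon momentum minus scattered photon momentum)

Photon momentum magnitudes (p = h/λ = E/c):
λ₀ = hc/E₀ = 6.8311 pm → p₀ = h/λ₀ = 9.6999e-23 kg·m/s
Δλ = λ_C(1 − cos 136°) = 4.1717 pm
λ' = 11.0027 pm → p' = h/λ' = 6.0222e-23 kg·m/s

The scattered photon makes angle θ = 136° with the incident direction, so by the law of cosines:
|p⃗_e|² = p₀² + p'² − 2p₀p'cos θ
|p⃗_e|² = (9.6999e-23)² + (6.0222e-23)² − 2·9.6999e-23·6.0222e-23·cos(136°)
|p⃗_e| = 1.4642e-22 kg·m/s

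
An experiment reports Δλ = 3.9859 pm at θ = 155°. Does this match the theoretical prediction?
No, inconsistent

Calculate the expected shift for θ = 155°:

Δλ_expected = λ_C(1 - cos(155°))
Δλ_expected = 2.4263 × (1 - cos(155°))
Δλ_expected = 2.4263 × 1.9063
Δλ_expected = 4.6253 pm

Given shift: 3.9859 pm
Expected shift: 4.6253 pm
Difference: 0.6394 pm

The values do not match. The given shift corresponds to θ ≈ 130.0°, not 155°.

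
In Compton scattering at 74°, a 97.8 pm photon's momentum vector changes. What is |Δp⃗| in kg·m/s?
8.0833e-24 kg·m/s

Photon momentum magnitude is p = h/λ.

Initial momentum:
p₀ = h/λ = 6.6261e-34/9.7800e-11 = 6.7751e-24 kg·m/s

After scattering:
λ' = λ + Δλ = 97.8 + 1.7575 = 99.5575 pm
p' = h/λ' = 6.6261e-34/9.9558e-11 = 6.6555e-24 kg·m/s

Momentum is a vector; the scattered photon's direction makes angle θ = 74° with the incident direction. The magnitude of the vector change Δp⃗ = p⃗₀ − p⃗' is found from the law of cosines:
|Δp⃗|² = p₀² + p'² − 2p₀p'cos θ
|Δp⃗|² = (6.7751e-24)² + (6.6555e-24)² − 2·6.7751e-24·6.6555e-24·cos(74°)
|Δp⃗| = 8.0833e-24 kg·m/s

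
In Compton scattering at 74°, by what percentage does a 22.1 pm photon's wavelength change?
7.9526%

Calculate the Compton shift:
Δλ = λ_C(1 - cos(74°))
Δλ = 2.4263 × (1 - cos(74°))
Δλ = 2.4263 × 0.7244
Δλ = 1.7575 pm

Percentage change:
(Δλ/λ₀) × 100 = (1.7575/22.1) × 100
= 7.9526%

(Intermediate values are shown rounded; full precision is carried through to the final answer.)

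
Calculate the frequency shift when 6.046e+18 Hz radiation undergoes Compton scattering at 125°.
4.322e+17 Hz (decrease)

Convert frequency to wavelength (c = 299792458 m/s):
λ₀ = c/f₀ = 299792458/6.046e+18 = 4.9585256e-11 m = 49.5853 pm

Calculate Compton shift:
Δλ = λ_C(1 - cos(125°)) = 3.8180 pm

Final wavelength:
λ' = λ₀ + Δλ = 49.5853 + 3.8180 = 53.4032 pm

Final frequency:
f' = c/λ' = 299792458/5.3403241e-11 = 5.6137503e+18 Hz

Frequency shift (decrease):
Δf = f₀ - f' = 6.046e+18 - 5.6137503e+18 = 4.322e+17 Hz

(Intermediate values are shown rounded; full precision is carried through to the final answer.)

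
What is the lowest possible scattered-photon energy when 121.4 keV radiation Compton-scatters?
82.2968 keV (at θ = 180°)

The scattered photon has minimum energy when its wavelength is maximum, i.e., when the Compton shift Δλ = λ_C(1 − cos θ) is maximum. This occurs at θ = 180° (backscattering), giving Δλ_max = 2λ_C = 4.8526 pm.

Initial wavelength: λ₀ = hc/E₀ = 10.2129 pm
Maximum final wavelength: λ'_max = λ₀ + 2λ_C = 10.2129 + 4.8526 = 15.0655 pm
Minimum final energy: E'_min = hc/λ'_max = 82.2968 keV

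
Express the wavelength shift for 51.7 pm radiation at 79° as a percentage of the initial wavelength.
3.7976%

Calculate the Compton shift:
Δλ = λ_C(1 - cos(79°))
Δλ = 2.4263 × (1 - cos(79°))
Δλ = 2.4263 × 0.8092
Δλ = 1.9633 pm

Percentage change:
(Δλ/λ₀) × 100 = (1.9633/51.7) × 100
= 3.7976%

(Intermediate values are shown rounded; full precision is carried through to the final answer.)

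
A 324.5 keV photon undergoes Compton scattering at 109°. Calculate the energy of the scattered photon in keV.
176.1886 keV

First convert energy to wavelength:
λ = hc/E, with hc ≈ 1239.842 keV·pm (i.e. 1239.842 eV·nm)

For E = 324.5 keV = 324500 eV:
λ = 1239.842 keV·pm / 324.5 keV
λ = 3.8208 pm

Calculate the Compton shift:
Δλ = λ_C(1 - cos(109°)) = 2.4263 × 1.3256
Δλ = 3.2162 pm

Final wavelength:
λ' = 3.8208 + 3.2162 = 7.0370 pm

Final energy:
E' = hc/λ' = 1239.842 / 7.0370 = 176.1886 keV

(Intermediate values are shown rounded; full precision is carried through to the final answer.)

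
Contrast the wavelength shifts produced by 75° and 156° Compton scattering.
156° produces the larger shift by a factor of 2.582

Calculate both shifts using Δλ = λ_C(1 - cos θ):

For θ₁ = 75°:
Δλ₁ = 2.4263 × (1 - cos(75°))
Δλ₁ = 2.4263 × 0.7412
Δλ₁ = 1.7983 pm

For θ₂ = 156°:
Δλ₂ = 2.4263 × (1 - cos(156°))
Δλ₂ = 2.4263 × 1.9135
Δλ₂ = 4.6429 pm

The 156° angle produces the larger shift.
Ratio: 4.6429/1.7983 = 2.582

(Intermediate values are shown rounded; full precision is carried through to the final answer.)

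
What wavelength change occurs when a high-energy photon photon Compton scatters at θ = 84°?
2.1727 pm

Using the Compton scattering formula:
Δλ = λ_C(1 - cos θ)

where λ_C = h/(m_e·c) ≈ 2.4263 pm is the Compton wavelength of an electron.

For θ = 84°:
cos(84°) = 0.1045
1 - cos(84°) = 0.8955

Δλ = 2.4263 × 0.8955
Δλ = 2.1727 pm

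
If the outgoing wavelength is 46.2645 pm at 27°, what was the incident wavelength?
46.0000 pm

From λ' = λ + Δλ, we have λ = λ' - Δλ

First calculate the Compton shift:
Δλ = λ_C(1 - cos θ)
Δλ = 2.4263 × (1 - cos(27°))
Δλ = 2.4263 × 0.1090
Δλ = 0.2645 pm

Initial wavelength:
λ = λ' - Δλ
λ = 46.2645 - 0.2645
λ = 46.0000 pm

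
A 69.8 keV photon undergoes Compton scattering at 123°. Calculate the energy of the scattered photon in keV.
57.6388 keV

First convert energy to wavelength:
λ = hc/E, with hc ≈ 1239.842 keV·pm (i.e. 1239.842 eV·nm)

For E = 69.8 keV = 69800 eV:
λ = 1239.842 keV·pm / 69.8 keV
λ = 17.7628 pm

Calculate the Compton shift:
Δλ = λ_C(1 - cos(123°)) = 2.4263 × 1.5446
Δλ = 3.7478 pm

Final wavelength:
λ' = 17.7628 + 3.7478 = 21.5106 pm

Final energy:
E' = hc/λ' = 1239.842 / 21.5106 = 57.6388 keV

(Intermediate values are shown rounded; full precision is carried through to the final answer.)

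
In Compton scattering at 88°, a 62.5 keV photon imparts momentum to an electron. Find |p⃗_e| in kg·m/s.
4.4029e-23 kg·m/s

The electron is initially at rest, so by conservation of momentum:
p⃗_e = p⃗₀ − p⃗'  (incident photon momentum minus scattered photon momentum)

Photon momentum magnitudes (p = h/λ = E/c):
λ₀ = hc/E₀ = 19.8375 pm → p₀ = h/λ₀ = 3.3402e-23 kg·m/s
Δλ = λ_C(1 − cos 88°) = 2.3416 pm
λ' = 22.1791 pm → p' = h/λ' = 2.9875e-23 kg·m/s

The scattered photon makes angle θ = 88° with the incident direction, so by the law of cosines:
|p⃗_e|² = p₀² + p'² − 2p₀p'cos θ
|p⃗_e|² = (3.3402e-23)² + (2.9875e-23)² − 2·3.3402e-23·2.9875e-23·cos(88°)
|p⃗_e| = 4.4029e-23 kg·m/s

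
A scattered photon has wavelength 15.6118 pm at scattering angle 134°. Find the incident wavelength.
11.5000 pm

From λ' = λ + Δλ, we have λ = λ' - Δλ

First calculate the Compton shift:
Δλ = λ_C(1 - cos θ)
Δλ = 2.4263 × (1 - cos(134°))
Δλ = 2.4263 × 1.6947
Δλ = 4.1118 pm

Initial wavelength:
λ = λ' - Δλ
λ = 15.6118 - 4.1118
λ = 11.5000 pm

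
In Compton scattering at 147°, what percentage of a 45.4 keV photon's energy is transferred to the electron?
0.1404 (or 14.04%)

Calculate initial and final photon energies:

Initial: E₀ = 45.4 keV → λ₀ = 27.3093 pm
Compton shift: Δλ = 4.4612 pm
Final wavelength: λ' = 31.7705 pm
Final energy: E' = 39.0250 keV

Fractional energy loss:
(E₀ - E')/E₀ = (45.4000 - 39.0250)/45.4000
= 6.3750/45.4000
= 0.1404
= 14.04%

(Intermediate values are shown rounded; full precision is carried through to the final answer.)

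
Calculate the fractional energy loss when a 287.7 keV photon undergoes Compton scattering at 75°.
0.2944 (or 29.44%)

Calculate initial and final photon energies:

Initial: E₀ = 287.7 keV → λ₀ = 4.3095 pm
Compton shift: Δλ = 1.7983 pm
Final wavelength: λ' = 6.1078 pm
Final energy: E' = 202.9922 keV

Fractional energy loss:
(E₀ - E')/E₀ = (287.7000 - 202.9922)/287.7000
= 84.7078/287.7000
= 0.2944
= 29.44%

(Intermediate values are shown rounded; full precision is carried through to the final answer.)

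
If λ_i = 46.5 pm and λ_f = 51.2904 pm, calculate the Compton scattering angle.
167.00°

First find the wavelength shift:
Δλ = λ' - λ = 51.2904 - 46.5 = 4.7904 pm

Using Δλ = λ_C(1 - cos θ), with λ_C = h/(m_e·c) ≈ 2.42631024 pm:
cos θ = 1 - Δλ/λ_C
cos θ = 1 - 4.7904/2.42631024
cos θ = -0.974356

θ = arccos(-0.974356)
θ = 167.00°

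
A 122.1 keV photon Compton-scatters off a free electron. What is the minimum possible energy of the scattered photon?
82.6179 keV (at θ = 180°)

The scattered photon has minimum energy when its wavelength is maximum, i.e., when the Compton shift Δλ = λ_C(1 − cos θ) is maximum. This occurs at θ = 180° (backscattering), giving Δλ_max = 2λ_C = 4.8526 pm.

Initial wavelength: λ₀ = hc/E₀ = 10.1543 pm
Maximum final wavelength: λ'_max = λ₀ + 2λ_C = 10.1543 + 4.8526 = 15.0069 pm
Minimum final energy: E'_min = hc/λ'_max = 82.6179 keV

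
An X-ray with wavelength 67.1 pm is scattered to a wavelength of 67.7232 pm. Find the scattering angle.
42.00°

First find the wavelength shift:
Δλ = λ' - λ = 67.7232 - 67.1 = 0.6232 pm

Using Δλ = λ_C(1 - cos θ), with λ_C = h/(m_e·c) ≈ 2.42631024 pm:
cos θ = 1 - Δλ/λ_C
cos θ = 1 - 0.6232/2.42631024
cos θ = 0.743149

θ = arccos(0.743149)
θ = 42.00°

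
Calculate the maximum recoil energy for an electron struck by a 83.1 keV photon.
20.3946 keV

Maximum energy transfer occurs at θ = 180° (backscattering).

Initial photon: E₀ = 83.1 keV → λ₀ = 14.9199 pm

Maximum Compton shift (at 180°):
Δλ_max = 2λ_C = 2 × 2.4263 = 4.8526 pm

Final wavelength:
λ' = 14.9199 + 4.8526 = 19.7725 pm

Minimum photon energy (maximum energy to electron):
E'_min = hc/λ' = 62.7054 keV

Maximum electron kinetic energy:
K_max = E₀ - E'_min = 83.1000 - 62.7054 = 20.3946 keV

(Intermediate values are shown rounded; full precision is carried through to the final answer.)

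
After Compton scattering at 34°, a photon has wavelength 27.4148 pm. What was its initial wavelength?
27.0000 pm

From λ' = λ + Δλ, we have λ = λ' - Δλ

First calculate the Compton shift:
Δλ = λ_C(1 - cos θ)
Δλ = 2.4263 × (1 - cos(34°))
Δλ = 2.4263 × 0.1710
Δλ = 0.4148 pm

Initial wavelength:
λ = λ' - Δλ
λ = 27.4148 - 0.4148
λ = 27.0000 pm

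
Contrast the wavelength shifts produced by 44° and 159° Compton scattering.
159° produces the larger shift by a factor of 6.889

Calculate both shifts using Δλ = λ_C(1 - cos θ):

For θ₁ = 44°:
Δλ₁ = 2.4263 × (1 - cos(44°))
Δλ₁ = 2.4263 × 0.2807
Δλ₁ = 0.6810 pm

For θ₂ = 159°:
Δλ₂ = 2.4263 × (1 - cos(159°))
Δλ₂ = 2.4263 × 1.9336
Δλ₂ = 4.6915 pm

The 159° angle produces the larger shift.
Ratio: 4.6915/0.6810 = 6.889

(Intermediate values are shown rounded; full precision is carried through to the final answer.)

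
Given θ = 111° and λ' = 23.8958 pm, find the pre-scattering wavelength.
20.6000 pm

From λ' = λ + Δλ, we have λ = λ' - Δλ

First calculate the Compton shift:
Δλ = λ_C(1 - cos θ)
Δλ = 2.4263 × (1 - cos(111°))
Δλ = 2.4263 × 1.3584
Δλ = 3.2958 pm

Initial wavelength:
λ = λ' - Δλ
λ = 23.8958 - 3.2958
λ = 20.6000 pm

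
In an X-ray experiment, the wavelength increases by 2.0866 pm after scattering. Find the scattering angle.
81.95°

From the Compton formula Δλ = λ_C(1 - cos θ), we can solve for θ:

cos θ = 1 - Δλ/λ_C

Given:
- Δλ = 2.0866 pm
- λ_C = h/(m_e·c) ≈ 2.42631024 pm

cos θ = 1 - 2.0866/2.42631024
cos θ = 1 - 0.859989
cos θ = 0.140011

θ = arccos(0.140011)
θ = 81.95°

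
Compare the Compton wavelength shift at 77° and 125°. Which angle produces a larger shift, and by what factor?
125° produces the larger shift by a factor of 2.030

Calculate both shifts using Δλ = λ_C(1 - cos θ):

For θ₁ = 77°:
Δλ₁ = 2.4263 × (1 - cos(77°))
Δλ₁ = 2.4263 × 0.7750
Δλ₁ = 1.8805 pm

For θ₂ = 125°:
Δλ₂ = 2.4263 × (1 - cos(125°))
Δλ₂ = 2.4263 × 1.5736
Δλ₂ = 3.8180 pm

The 125° angle produces the larger shift.
Ratio: 3.8180/1.8805 = 2.030

(Intermediate values are shown rounded; full precision is carried through to the final answer.)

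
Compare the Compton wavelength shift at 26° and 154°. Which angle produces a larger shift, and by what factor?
154° produces the larger shift by a factor of 18.762

Calculate both shifts using Δλ = λ_C(1 - cos θ):

For θ₁ = 26°:
Δλ₁ = 2.4263 × (1 - cos(26°))
Δλ₁ = 2.4263 × 0.1012
Δλ₁ = 0.2456 pm

For θ₂ = 154°:
Δλ₂ = 2.4263 × (1 - cos(154°))
Δλ₂ = 2.4263 × 1.8988
Δλ₂ = 4.6071 pm

The 154° angle produces the larger shift.
Ratio: 4.6071/0.2456 = 18.762

(Intermediate values are shown rounded; full precision is carried through to the final answer.)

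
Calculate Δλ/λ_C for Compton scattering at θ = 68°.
0.6254 λ_C

The Compton shift formula is:
Δλ = λ_C(1 - cos θ)

Dividing both sides by λ_C:
Δλ/λ_C = 1 - cos θ

For θ = 68°:
Δλ/λ_C = 1 - cos(68°)
Δλ/λ_C = 1 - 0.3746
Δλ/λ_C = 0.6254

This means the shift is 0.6254 × λ_C = 1.5174 pm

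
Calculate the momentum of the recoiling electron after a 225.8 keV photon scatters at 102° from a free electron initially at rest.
1.5716e-22 kg·m/s

The electron is initially at rest, so by conservation of momentum:
p⃗_e = p⃗₀ − p⃗'  (incident photon momentum minus scattered photon momentum)

Photon momentum magnitudes (p = h/λ = E/c):
λ₀ = hc/E₀ = 5.4909 pm → p₀ = h/λ₀ = 1.2067e-22 kg·m/s
Δλ = λ_C(1 − cos 102°) = 2.9308 pm
λ' = 8.4217 pm → p' = h/λ' = 7.8679e-23 kg·m/s

The scattered photon makes angle θ = 102° with the incident direction, so by the law of cosines:
|p⃗_e|² = p₀² + p'² − 2p₀p'cos θ
|p⃗_e|² = (1.2067e-22)² + (7.8679e-23)² − 2·1.2067e-22·7.8679e-23·cos(102°)
|p⃗_e| = 1.5716e-22 kg·m/s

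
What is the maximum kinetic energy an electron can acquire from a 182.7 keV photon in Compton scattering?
76.1737 keV

Maximum energy transfer occurs at θ = 180° (backscattering).

Initial photon: E₀ = 182.7 keV → λ₀ = 6.7862 pm

Maximum Compton shift (at 180°):
Δλ_max = 2λ_C = 2 × 2.4263 = 4.8526 pm

Final wavelength:
λ' = 6.7862 + 4.8526 = 11.6388 pm

Minimum photon energy (maximum energy to electron):
E'_min = hc/λ' = 106.5263 keV

Maximum electron kinetic energy:
K_max = E₀ - E'_min = 182.7000 - 106.5263 = 76.1737 keV

(Intermediate values are shown rounded; full precision is carried through to the final answer.)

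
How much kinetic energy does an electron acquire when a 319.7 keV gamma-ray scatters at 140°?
167.8165 keV

By energy conservation: K_e = E_initial - E_final

First find the scattered photon energy:
Initial wavelength: λ = hc/E = 3.8781 pm
Compton shift: Δλ = λ_C(1 - cos(140°)) = 4.2850 pm
Final wavelength: λ' = 3.8781 + 4.2850 = 8.1631 pm
Final photon energy: E' = hc/λ' = 151.8835 keV

Electron kinetic energy:
K_e = E - E' = 319.7000 - 151.8835 = 167.8165 keV

(Intermediate values are shown rounded; full precision is carried through to the final answer.)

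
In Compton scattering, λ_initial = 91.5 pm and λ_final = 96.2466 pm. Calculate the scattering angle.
163.00°

First find the wavelength shift:
Δλ = λ' - λ = 96.2466 - 91.5 = 4.7466 pm

Using Δλ = λ_C(1 - cos θ), with λ_C = h/(m_e·c) ≈ 2.42631024 pm:
cos θ = 1 - Δλ/λ_C
cos θ = 1 - 4.7466/2.42631024
cos θ = -0.956304

θ = arccos(-0.956304)
θ = 163.00°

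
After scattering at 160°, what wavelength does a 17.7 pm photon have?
22.4063 pm

Using the Compton scattering formula:
λ' = λ + Δλ = λ + λ_C(1 - cos θ)

Given:
- Initial wavelength λ = 17.7 pm
- Scattering angle θ = 160°
- Compton wavelength λ_C ≈ 2.4263 pm

Calculate the shift:
Δλ = 2.4263 × (1 - cos(160°))
Δλ = 2.4263 × 1.9397
Δλ = 4.7063 pm

Final wavelength:
λ' = 17.7 + 4.7063 = 22.4063 pm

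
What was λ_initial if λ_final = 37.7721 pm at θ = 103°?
34.8000 pm

From λ' = λ + Δλ, we have λ = λ' - Δλ

First calculate the Compton shift:
Δλ = λ_C(1 - cos θ)
Δλ = 2.4263 × (1 - cos(103°))
Δλ = 2.4263 × 1.2250
Δλ = 2.9721 pm

Initial wavelength:
λ = λ' - Δλ
λ = 37.7721 - 2.9721
λ = 34.8000 pm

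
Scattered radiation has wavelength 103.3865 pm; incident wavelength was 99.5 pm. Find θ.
127.00°

First find the wavelength shift:
Δλ = λ' - λ = 103.3865 - 99.5 = 3.8865 pm

Using Δλ = λ_C(1 - cos θ), with λ_C = h/(m_e·c) ≈ 2.42631024 pm:
cos θ = 1 - Δλ/λ_C
cos θ = 1 - 3.8865/2.42631024
cos θ = -0.601815

θ = arccos(-0.601815)
θ = 127.00°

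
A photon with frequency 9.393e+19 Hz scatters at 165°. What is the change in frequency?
5.628e+19 Hz (decrease)

Convert frequency to wavelength (c = 299792458 m/s):
λ₀ = c/f₀ = 299792458/9.393e+19 = 3.1916582e-12 m = 3.1917 pm

Calculate Compton shift:
Δλ = λ_C(1 - cos(165°)) = 4.7699 pm

Final wavelength:
λ' = λ₀ + Δλ = 3.1917 + 4.7699 = 7.9616 pm

Final frequency:
f' = c/λ' = 299792458/7.9616042e-12 = 3.7654780e+19 Hz

Frequency shift (decrease):
Δf = f₀ - f' = 9.393e+19 - 3.7654780e+19 = 5.628e+19 Hz

(Intermediate values are shown rounded; full precision is carried through to the final answer.)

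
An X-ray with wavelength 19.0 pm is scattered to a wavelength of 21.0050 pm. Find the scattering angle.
80.00°

First find the wavelength shift:
Δλ = λ' - λ = 21.0050 - 19.0 = 2.0050 pm

Using Δλ = λ_C(1 - cos θ), with λ_C = h/(m_e·c) ≈ 2.42631024 pm:
cos θ = 1 - Δλ/λ_C
cos θ = 1 - 2.0050/2.42631024
cos θ = 0.173642

θ = arccos(0.173642)
θ = 80.00°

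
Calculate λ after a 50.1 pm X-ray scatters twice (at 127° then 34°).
54.4013 pm

Apply Compton shift twice:

First scattering at θ₁ = 127°:
Δλ₁ = λ_C(1 - cos(127°))
Δλ₁ = 2.4263 × 1.6018
Δλ₁ = 3.8865 pm

After first scattering:
λ₁ = 50.1 + 3.8865 = 53.9865 pm

Second scattering at θ₂ = 34°:
Δλ₂ = λ_C(1 - cos(34°))
Δλ₂ = 2.4263 × 0.1710
Δλ₂ = 0.4148 pm

Final wavelength:
λ₂ = 53.9865 + 0.4148 = 54.4013 pm

Total shift: Δλ_total = 3.8865 + 0.4148 = 4.3013 pm

(Intermediate values are shown rounded; full precision is carried through to the final answer.)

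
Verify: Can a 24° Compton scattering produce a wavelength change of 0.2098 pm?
Yes, consistent

Calculate the expected shift for θ = 24°:

Δλ_expected = λ_C(1 - cos(24°))
Δλ_expected = 2.4263 × (1 - cos(24°))
Δλ_expected = 2.4263 × 0.0865
Δλ_expected = 0.2098 pm

Given shift: 0.2098 pm
Expected shift: 0.2098 pm
Difference: 0.0000 pm

The values match. This is consistent with Compton scattering at the stated angle.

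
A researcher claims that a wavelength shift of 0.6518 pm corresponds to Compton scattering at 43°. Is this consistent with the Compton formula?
Yes, consistent

Calculate the expected shift for θ = 43°:

Δλ_expected = λ_C(1 - cos(43°))
Δλ_expected = 2.4263 × (1 - cos(43°))
Δλ_expected = 2.4263 × 0.2686
Δλ_expected = 0.6518 pm

Given shift: 0.6518 pm
Expected shift: 0.6518 pm
Difference: 0.0000 pm

The values match. This is consistent with Compton scattering at the stated angle.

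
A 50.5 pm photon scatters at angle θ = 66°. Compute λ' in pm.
51.9394 pm

Using the Compton scattering formula:
λ' = λ + Δλ = λ + λ_C(1 - cos θ)

Given:
- Initial wavelength λ = 50.5 pm
- Scattering angle θ = 66°
- Compton wavelength λ_C ≈ 2.4263 pm

Calculate the shift:
Δλ = 2.4263 × (1 - cos(66°))
Δλ = 2.4263 × 0.5933
Δλ = 1.4394 pm

Final wavelength:
λ' = 50.5 + 1.4394 = 51.9394 pm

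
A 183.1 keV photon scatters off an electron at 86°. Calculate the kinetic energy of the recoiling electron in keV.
45.7739 keV

By energy conservation: K_e = E_initial - E_final

First find the scattered photon energy:
Initial wavelength: λ = hc/E = 6.7714 pm
Compton shift: Δλ = λ_C(1 - cos(86°)) = 2.2571 pm
Final wavelength: λ' = 6.7714 + 2.2571 = 9.0285 pm
Final photon energy: E' = hc/λ' = 137.3261 keV

Electron kinetic energy:
K_e = E - E' = 183.1000 - 137.3261 = 45.7739 keV

(Intermediate values are shown rounded; full precision is carried through to the final answer.)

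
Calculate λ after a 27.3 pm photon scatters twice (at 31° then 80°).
29.6515 pm

Apply Compton shift twice:

First scattering at θ₁ = 31°:
Δλ₁ = λ_C(1 - cos(31°))
Δλ₁ = 2.4263 × 0.1428
Δλ₁ = 0.3466 pm

After first scattering:
λ₁ = 27.3 + 0.3466 = 27.6466 pm

Second scattering at θ₂ = 80°:
Δλ₂ = λ_C(1 - cos(80°))
Δλ₂ = 2.4263 × 0.8264
Δλ₂ = 2.0050 pm

Final wavelength:
λ₂ = 27.6466 + 2.0050 = 29.6515 pm

Total shift: Δλ_total = 0.3466 + 2.0050 = 2.3515 pm

(Intermediate values are shown rounded; full precision is carried through to the final answer.)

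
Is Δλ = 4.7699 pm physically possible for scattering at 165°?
Yes, consistent

Calculate the expected shift for θ = 165°:

Δλ_expected = λ_C(1 - cos(165°))
Δλ_expected = 2.4263 × (1 - cos(165°))
Δλ_expected = 2.4263 × 1.9659
Δλ_expected = 4.7699 pm

Given shift: 4.7699 pm
Expected shift: 4.7699 pm
Difference: 0.0000 pm

The values match. This is consistent with Compton scattering at the stated angle.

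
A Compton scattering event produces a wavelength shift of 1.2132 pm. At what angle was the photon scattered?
60.00°

From the Compton formula Δλ = λ_C(1 - cos θ), we can solve for θ:

cos θ = 1 - Δλ/λ_C

Given:
- Δλ = 1.2132 pm
- λ_C = h/(m_e·c) ≈ 2.42631024 pm

cos θ = 1 - 1.2132/2.42631024
cos θ = 1 - 0.500018
cos θ = 0.499982

θ = arccos(0.499982)
θ = 60.00°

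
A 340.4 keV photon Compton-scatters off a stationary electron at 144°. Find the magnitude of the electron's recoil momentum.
2.5335e-22 kg·m/s

The electron is initially at rest, so by conservation of momentum:
p⃗_e = p⃗₀ − p⃗'  (incident photon momentum minus scattered photon momentum)

Photon momentum magnitudes (p = h/λ = E/c):
λ₀ = hc/E₀ = 3.6423 pm → p₀ = h/λ₀ = 1.8192e-22 kg·m/s
Δλ = λ_C(1 − cos 144°) = 4.3892 pm
λ' = 8.0315 pm → p' = h/λ' = 8.2501e-23 kg·m/s

The scattered photon makes angle θ = 144° with the incident direction, so by the law of cosines:
|p⃗_e|² = p₀² + p'² − 2p₀p'cos θ
|p⃗_e|² = (1.8192e-22)² + (8.2501e-23)² − 2·1.8192e-22·8.2501e-23·cos(144°)
|p⃗_e| = 2.5335e-22 kg·m/s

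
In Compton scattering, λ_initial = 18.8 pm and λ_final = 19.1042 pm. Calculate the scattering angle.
29.00°

First find the wavelength shift:
Δλ = λ' - λ = 19.1042 - 18.8 = 0.3042 pm

Using Δλ = λ_C(1 - cos θ), with λ_C = h/(m_e·c) ≈ 2.42631024 pm:
cos θ = 1 - Δλ/λ_C
cos θ = 1 - 0.3042/2.42631024
cos θ = 0.874624

θ = arccos(0.874624)
θ = 29.00°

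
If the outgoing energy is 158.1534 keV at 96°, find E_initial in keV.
240.2999 keV

Convert final energy to wavelength (hc ≈ 1239.842 keV·pm):
λ' = hc/E' = 1239.842 / 158.1534 = 7.8395 pm

Calculate the Compton shift:
Δλ = λ_C(1 - cos(96°))
Δλ = 2.4263 × (1 - cos(96°))
Δλ = 2.6799 pm

Initial wavelength:
λ = λ' - Δλ = 7.8395 - 2.6799 = 5.1596 pm

Initial energy:
E = hc/λ = 1239.842 / 5.1596 = 240.2999 keV

(Intermediate values are shown rounded; full precision is carried through to the final answer.)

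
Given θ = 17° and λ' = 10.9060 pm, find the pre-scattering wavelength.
10.8000 pm

From λ' = λ + Δλ, we have λ = λ' - Δλ

First calculate the Compton shift:
Δλ = λ_C(1 - cos θ)
Δλ = 2.4263 × (1 - cos(17°))
Δλ = 2.4263 × 0.0437
Δλ = 0.1060 pm

Initial wavelength:
λ = λ' - Δλ
λ = 10.9060 - 0.1060
λ = 10.8000 pm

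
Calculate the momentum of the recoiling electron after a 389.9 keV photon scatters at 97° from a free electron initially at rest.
2.4845e-22 kg·m/s

The electron is initially at rest, so by conservation of momentum:
p⃗_e = p⃗₀ − p⃗'  (incident photon momentum minus scattered photon momentum)

Photon momentum magnitudes (p = h/λ = E/c):
λ₀ = hc/E₀ = 3.1799 pm → p₀ = h/λ₀ = 2.0837e-22 kg·m/s
Δλ = λ_C(1 − cos 97°) = 2.7220 pm
λ' = 5.9019 pm → p' = h/λ' = 1.1227e-22 kg·m/s

The scattered photon makes angle θ = 97° with the incident direction, so by the law of cosines:
|p⃗_e|² = p₀² + p'² − 2p₀p'cos θ
|p⃗_e|² = (2.0837e-22)² + (1.1227e-22)² − 2·2.0837e-22·1.1227e-22·cos(97°)
|p⃗_e| = 2.4845e-22 kg·m/s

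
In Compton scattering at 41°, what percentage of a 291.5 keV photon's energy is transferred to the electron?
0.1228 (or 12.28%)

Calculate initial and final photon energies:

Initial: E₀ = 291.5 keV → λ₀ = 4.2533 pm
Compton shift: Δλ = 0.5952 pm
Final wavelength: λ' = 4.8485 pm
Final energy: E' = 255.7183 keV

Fractional energy loss:
(E₀ - E')/E₀ = (291.5000 - 255.7183)/291.5000
= 35.7817/291.5000
= 0.1228
= 12.28%

(Intermediate values are shown rounded; full precision is carried through to the final answer.)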